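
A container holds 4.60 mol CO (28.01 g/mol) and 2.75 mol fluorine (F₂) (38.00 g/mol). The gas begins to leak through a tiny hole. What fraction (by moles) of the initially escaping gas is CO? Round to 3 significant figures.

Effusion rate of each component ∝ n_i/√M_i (partial pressure × 1/√M).
x_CO(eff) = (n_CO/√M_CO) / (n_CO/√M_CO + n_F₂/√M_F₂)
= (4.60/√28.01) / (4.60/√28.01 + 2.75/√38.00) = 0.8692/(0.8692 + 0.4461) = 0.661.

0.661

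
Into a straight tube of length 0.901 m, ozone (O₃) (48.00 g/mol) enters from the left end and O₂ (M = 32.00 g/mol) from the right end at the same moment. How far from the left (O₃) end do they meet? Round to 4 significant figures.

In equal time, each gas travels a distance ∝ its rate ∝ 1/√M, so d_O₃/d_O₂ = √(M_O₂/M_O₃) = √(32.00/48.00) = 0.8165.
With d_O₃ + d_O₂ = 0.901 m, d_O₂ = 0.901/(1 + 0.8165) = 0.4960 m.
d_O₃ = 0.901 − 0.4960 = 0.4050 m.

0.4050 m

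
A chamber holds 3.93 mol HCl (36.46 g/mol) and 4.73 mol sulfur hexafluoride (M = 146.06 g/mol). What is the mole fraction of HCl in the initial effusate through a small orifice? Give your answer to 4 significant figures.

Each component's effusion rate ∝ (its partial pressure)·(1/√M) ∝ n_i/√M_i.
So x_HCl in the escaping gas = (n_HCl/√M_HCl) / Σ(n_i/√M_i)
= (3.93/√36.46) / (3.93/√36.46 + 4.73/√146.06) = 0.6509/(0.6509 + 0.3914) = 0.6245.

0.6245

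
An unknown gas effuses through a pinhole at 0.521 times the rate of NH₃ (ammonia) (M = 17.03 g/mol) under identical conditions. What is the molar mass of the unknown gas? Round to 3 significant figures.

62.7 g/mol

Graham's law gives rate_X/rate_NH₃ = √(M_NH₃/M_X).
0.521 = √(17.03/M_X)
M_X = 17.03 / 0.521² = 17.03 / 0.2714 = 62.7 g/mol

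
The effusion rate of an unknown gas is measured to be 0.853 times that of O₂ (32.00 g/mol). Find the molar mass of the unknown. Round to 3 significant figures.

44.0 g/mol

Using Graham's law: rate_X/rate_O₂ = √(M_O₂/M_X).
0.853 = √(32.00/M_X)
M_X = 32.00 / 0.853² = 32.00 / 0.7276 = 44.0 g/mol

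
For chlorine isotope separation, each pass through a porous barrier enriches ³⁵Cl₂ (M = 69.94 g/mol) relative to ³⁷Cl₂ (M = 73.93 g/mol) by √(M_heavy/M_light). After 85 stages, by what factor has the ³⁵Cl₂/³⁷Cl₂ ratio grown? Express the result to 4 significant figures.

The single-stage factor is √(M_heavy/M_light), so 85 stages give [√(73.93/69.94)]^85 = (73.93/69.94)^(85/2).
= 1.05705^(85/2) = 10.57.

10.57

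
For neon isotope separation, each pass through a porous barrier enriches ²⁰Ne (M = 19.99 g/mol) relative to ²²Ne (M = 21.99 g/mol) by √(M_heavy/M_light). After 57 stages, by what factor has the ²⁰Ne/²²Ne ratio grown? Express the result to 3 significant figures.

15.1

The single-stage factor is √(M_heavy/M_light), so 57 stages give [√(21.99/19.99)]^57 = (21.99/19.99)^(57/2).
= 1.10005^(57/2) = 15.1.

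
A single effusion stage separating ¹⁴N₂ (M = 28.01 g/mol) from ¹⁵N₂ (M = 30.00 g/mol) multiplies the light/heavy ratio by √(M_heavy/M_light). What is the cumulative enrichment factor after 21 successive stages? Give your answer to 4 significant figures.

Each stage multiplies the ratio by α = √(30.00/28.01), so after 21 stages the overall factor is α^21 = (30.00/28.01)^(21/2).
= 1.07105^(21/2) = 2.056.

2.056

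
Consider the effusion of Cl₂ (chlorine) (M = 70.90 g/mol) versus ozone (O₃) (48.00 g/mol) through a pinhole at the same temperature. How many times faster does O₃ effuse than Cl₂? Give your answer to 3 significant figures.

Since effusion rate ∝ 1/√M, rate_O₃/rate_Cl₂ = √(M_Cl₂/M_O₃) = √(70.90/48.00) = √1.477 = 1.22.

1.22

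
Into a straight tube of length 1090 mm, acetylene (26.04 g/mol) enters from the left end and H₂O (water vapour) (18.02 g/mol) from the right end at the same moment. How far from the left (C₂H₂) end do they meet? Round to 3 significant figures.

Graham's law gives d_C₂H₂/d_H₂O = rate_C₂H₂/rate_H₂O = √(M_H₂O/M_C₂H₂) = √(18.02/26.04) = 0.8319.
With d_C₂H₂ + d_H₂O = 1090 mm, d_H₂O = 1090/(1 + 0.8319) = 595.0 mm.
d_C₂H₂ = 1090 − 595.0 = 495 mm.

495 mm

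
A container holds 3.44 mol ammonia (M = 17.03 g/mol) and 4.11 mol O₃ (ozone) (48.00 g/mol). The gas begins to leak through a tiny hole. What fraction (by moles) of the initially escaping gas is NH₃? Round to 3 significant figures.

Effusion rate of each component ∝ n_i/√M_i (partial pressure × 1/√M).
x_NH₃(eff) = (n_NH₃/√M_NH₃) / (n_NH₃/√M_NH₃ + n_O₃/√M_O₃)
= (3.44/√17.03) / (3.44/√17.03 + 4.11/√48.00) = 0.8336/(0.8336 + 0.5932) = 0.584.

0.584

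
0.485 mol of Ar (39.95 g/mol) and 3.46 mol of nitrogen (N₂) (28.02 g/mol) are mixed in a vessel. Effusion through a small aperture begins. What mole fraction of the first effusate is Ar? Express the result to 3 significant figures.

Each component's effusion rate ∝ (its partial pressure)·(1/√M) ∝ n_i/√M_i.
So x_Ar in the escaping gas = (n_Ar/√M_Ar) / Σ(n_i/√M_i)
= (0.485/√39.95) / (0.485/√39.95 + 3.46/√28.02) = 0.07673/(0.07673 + 0.6536) = 0.105.

0.105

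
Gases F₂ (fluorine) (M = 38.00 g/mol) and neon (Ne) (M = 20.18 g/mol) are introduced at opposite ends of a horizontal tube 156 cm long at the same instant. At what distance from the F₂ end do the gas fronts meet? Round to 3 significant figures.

Graham's law gives d_F₂/d_Ne = rate_F₂/rate_Ne = √(M_Ne/M_F₂) = √(20.18/38.00) = 0.7287.
With d_F₂ + d_Ne = 156 cm, d_Ne = 156/(1 + 0.7287) = 90.24 cm.
d_F₂ = 156 − 90.24 = 65.8 cm.

65.8 cm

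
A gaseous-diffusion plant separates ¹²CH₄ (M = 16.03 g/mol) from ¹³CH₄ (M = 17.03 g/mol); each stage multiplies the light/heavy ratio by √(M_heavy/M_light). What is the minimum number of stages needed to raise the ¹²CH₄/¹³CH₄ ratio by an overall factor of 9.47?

75

Per stage α = (17.03/16.03)^(1/2) = 1.06238^0.5, giving ln α = 0.03026.
Need α^N ≥ 9.47 ⇒ N ≥ ln(9.47) / ln α = 2.248 / 0.03026 = 74.30.
Minimum whole number of stages: N = 75.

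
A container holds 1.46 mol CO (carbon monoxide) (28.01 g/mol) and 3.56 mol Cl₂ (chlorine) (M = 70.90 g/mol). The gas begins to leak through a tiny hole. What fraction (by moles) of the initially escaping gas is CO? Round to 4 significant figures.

The effusion rate of species i is ∝ p_i/√M_i ∝ n_i/√M_i.
x_CO(eff) = (n_CO/√M_CO) / (n_CO/√M_CO + n_Cl₂/√M_Cl₂)
= (1.46/√28.01) / (1.46/√28.01 + 3.56/√70.90) = 0.2759/(0.2759 + 0.4228) = 0.3949.

0.3949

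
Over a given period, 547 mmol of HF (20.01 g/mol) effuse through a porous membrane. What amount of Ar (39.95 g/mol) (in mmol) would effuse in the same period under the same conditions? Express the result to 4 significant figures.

387.1 mmol

From Graham's law, rate_Ar/rate_HF = √(M_HF/M_Ar) = √(20.01/39.95) = √0.5009 = 0.7077.
So the amount for Ar is 547 × 0.7077 = 387.1 mmol.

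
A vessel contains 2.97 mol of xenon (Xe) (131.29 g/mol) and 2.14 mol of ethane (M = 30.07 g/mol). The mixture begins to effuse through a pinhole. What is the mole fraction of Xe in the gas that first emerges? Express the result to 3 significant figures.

0.399

Each component's effusion rate ∝ (its partial pressure)·(1/√M) ∝ n_i/√M_i.
x_Xe(eff) = (n_Xe/√M_Xe) / (n_Xe/√M_Xe + n_C₂H₆/√M_C₂H₆)
= (2.97/√131.29) / (2.97/√131.29 + 2.14/√30.07) = 0.2592/(0.2592 + 0.3903) = 0.399.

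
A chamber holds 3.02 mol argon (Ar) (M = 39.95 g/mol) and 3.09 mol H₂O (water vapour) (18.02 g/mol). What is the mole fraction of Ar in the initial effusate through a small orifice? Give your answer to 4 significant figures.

Rate_i ∝ x_i/√M_i (Graham's law weighted by mole fraction), so the effusate composition follows n_i/√M_i.
x_Ar(eff) = (n_Ar/√M_Ar) / (n_Ar/√M_Ar + n_H₂O/√M_H₂O)
= (3.02/√39.95) / (3.02/√39.95 + 3.09/√18.02) = 0.4778/(0.4778 + 0.7279) = 0.3963.

0.3963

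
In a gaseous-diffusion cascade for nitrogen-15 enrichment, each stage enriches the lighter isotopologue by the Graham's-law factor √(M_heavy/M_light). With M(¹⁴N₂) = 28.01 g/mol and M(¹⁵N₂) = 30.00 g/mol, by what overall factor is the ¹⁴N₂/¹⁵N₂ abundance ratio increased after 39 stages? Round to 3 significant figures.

After 39 stages the ratio has grown by (√(30.00/28.01))^39 = (30.00/28.01)^(39/2).
= 1.07105^(39/2) = 3.81.

3.81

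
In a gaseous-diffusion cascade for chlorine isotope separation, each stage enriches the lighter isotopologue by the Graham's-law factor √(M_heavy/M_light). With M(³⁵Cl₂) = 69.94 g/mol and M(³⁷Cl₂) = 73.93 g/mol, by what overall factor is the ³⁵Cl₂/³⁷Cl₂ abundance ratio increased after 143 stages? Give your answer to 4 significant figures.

52.82

The single-stage factor is √(M_heavy/M_light), so 143 stages give [√(73.93/69.94)]^143 = (73.93/69.94)^(143/2).
= 1.05705^(143/2) = 52.82.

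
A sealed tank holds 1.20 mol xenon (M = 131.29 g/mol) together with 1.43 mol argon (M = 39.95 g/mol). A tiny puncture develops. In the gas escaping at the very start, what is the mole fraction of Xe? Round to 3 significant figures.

Effusion rate of each component ∝ n_i/√M_i (partial pressure × 1/√M).
x_Xe(eff) = (n_Xe/√M_Xe) / (n_Xe/√M_Xe + n_Ar/√M_Ar)
= (1.20/√131.29) / (1.20/√131.29 + 1.43/√39.95) = 0.1047/(0.1047 + 0.2262) = 0.316.

0.316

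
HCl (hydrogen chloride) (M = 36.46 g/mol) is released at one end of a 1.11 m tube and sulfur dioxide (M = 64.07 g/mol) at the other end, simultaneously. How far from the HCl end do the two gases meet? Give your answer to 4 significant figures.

0.6327 m

Graham's law gives d_HCl/d_SO₂ = rate_HCl/rate_SO₂ = √(M_SO₂/M_HCl) = √(64.07/36.46) = 1.326.
With d_HCl + d_SO₂ = 1.11 m, d_SO₂ = 1.11/(1 + 1.326) = 0.4773 m.
d_HCl = 1.11 − 0.4773 = 0.6327 m.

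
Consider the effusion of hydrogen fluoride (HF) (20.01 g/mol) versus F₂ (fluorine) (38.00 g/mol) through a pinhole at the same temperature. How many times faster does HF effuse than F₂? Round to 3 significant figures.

1.38

Since effusion rate ∝ 1/√M, rate_HF/rate_F₂ = √(M_F₂/M_HF) = √(38.00/20.01) = √1.899 = 1.38.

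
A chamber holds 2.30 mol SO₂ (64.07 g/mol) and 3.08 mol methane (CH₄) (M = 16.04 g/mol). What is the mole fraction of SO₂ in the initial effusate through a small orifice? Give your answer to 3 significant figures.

Each component's effusion rate ∝ (its partial pressure)·(1/√M) ∝ n_i/√M_i.
So x_SO₂ in the escaping gas = (n_SO₂/√M_SO₂) / Σ(n_i/√M_i)
= (2.30/√64.07) / (2.30/√64.07 + 3.08/√16.04) = 0.2873/(0.2873 + 0.7690) = 0.272.

0.272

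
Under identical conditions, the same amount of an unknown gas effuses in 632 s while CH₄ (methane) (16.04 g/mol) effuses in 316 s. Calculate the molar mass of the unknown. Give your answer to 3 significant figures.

64.2 g/mol

Using Graham's law: t_X/t_CH₄ = √(M_X/M_CH₄).
632/316 = 2.000 = √(M_X/16.04)
M_X = 16.04 × 2.000² = 16.04 × 4.000 = 64.2 g/mol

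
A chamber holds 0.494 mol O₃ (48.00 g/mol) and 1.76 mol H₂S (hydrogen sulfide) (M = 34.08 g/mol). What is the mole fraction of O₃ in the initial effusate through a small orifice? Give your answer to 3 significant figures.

0.191

Rate_i ∝ x_i/√M_i (Graham's law weighted by mole fraction), so the effusate composition follows n_i/√M_i.
Mole fraction of O₃ in the effusate = (n_O₃/√M_O₃) / (n_O₃/√M_O₃ + n_H₂S/√M_H₂S)
= (0.494/√48.00) / (0.494/√48.00 + 1.76/√34.08) = 0.07130/(0.07130 + 0.3015) = 0.191.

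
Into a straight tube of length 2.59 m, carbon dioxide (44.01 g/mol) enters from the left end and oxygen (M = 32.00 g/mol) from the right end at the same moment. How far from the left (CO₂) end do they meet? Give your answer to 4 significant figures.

The fronts meet when d_CO₂ + d_O₂ = L with d_CO₂/d_O₂ = √(M_O₂/M_CO₂) (Graham's law). Here √(M_O₂/M_CO₂) = √(32.00/44.01) = 0.8527.
With d_CO₂ + d_O₂ = 2.59 m, d_O₂ = 2.59/(1 + 0.8527) = 1.398 m.
d_CO₂ = 2.59 − 1.398 = 1.192 m.

1.192 m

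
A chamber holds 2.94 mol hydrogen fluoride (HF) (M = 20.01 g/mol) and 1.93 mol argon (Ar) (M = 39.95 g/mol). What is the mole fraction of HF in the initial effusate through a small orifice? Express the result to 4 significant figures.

Rate_i ∝ x_i/√M_i (Graham's law weighted by mole fraction), so the effusate composition follows n_i/√M_i.
Mole fraction of HF in the effusate = (n_HF/√M_HF) / (n_HF/√M_HF + n_Ar/√M_Ar)
= (2.94/√20.01) / (2.94/√20.01 + 1.93/√39.95) = 0.6572/(0.6572 + 0.3054) = 0.6828.

0.6828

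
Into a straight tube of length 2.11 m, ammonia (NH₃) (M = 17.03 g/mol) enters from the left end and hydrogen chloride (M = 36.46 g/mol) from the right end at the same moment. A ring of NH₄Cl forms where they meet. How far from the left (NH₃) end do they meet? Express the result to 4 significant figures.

In equal time, each gas travels a distance ∝ its rate ∝ 1/√M, so d_NH₃/d_HCl = √(M_HCl/M_NH₃) = √(36.46/17.03) = 1.463.
With d_NH₃ + d_HCl = 2.11 m, d_HCl = 2.11/(1 + 1.463) = 0.8566 m.
d_NH₃ = 2.11 − 0.8566 = 1.253 m.

1.253 m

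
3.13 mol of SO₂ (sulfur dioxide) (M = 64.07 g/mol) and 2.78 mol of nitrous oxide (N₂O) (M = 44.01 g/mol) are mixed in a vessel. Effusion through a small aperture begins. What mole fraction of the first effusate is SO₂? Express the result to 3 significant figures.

0.483

Rate_i ∝ x_i/√M_i (Graham's law weighted by mole fraction), so the effusate composition follows n_i/√M_i.
So x_SO₂ in the escaping gas = (n_SO₂/√M_SO₂) / Σ(n_i/√M_i)
= (3.13/√64.07) / (3.13/√64.07 + 2.78/√44.01) = 0.3910/(0.3910 + 0.4191) = 0.483.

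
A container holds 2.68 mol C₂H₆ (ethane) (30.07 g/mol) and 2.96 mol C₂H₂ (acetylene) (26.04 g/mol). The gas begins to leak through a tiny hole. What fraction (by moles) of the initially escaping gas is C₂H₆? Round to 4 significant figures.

The effusion rate of species i is ∝ p_i/√M_i ∝ n_i/√M_i.
Mole fraction of C₂H₆ in the effusate = (n_C₂H₆/√M_C₂H₆) / (n_C₂H₆/√M_C₂H₆ + n_C₂H₂/√M_C₂H₂)
= (2.68/√30.07) / (2.68/√30.07 + 2.96/√26.04) = 0.4887/(0.4887 + 0.5801) = 0.4573.

0.4573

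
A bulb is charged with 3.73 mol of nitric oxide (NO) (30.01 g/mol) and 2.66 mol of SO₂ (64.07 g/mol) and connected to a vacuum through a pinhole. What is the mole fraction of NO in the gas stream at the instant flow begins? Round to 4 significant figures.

0.6720

The effusion rate of species i is ∝ p_i/√M_i ∝ n_i/√M_i.
So x_NO in the escaping gas = (n_NO/√M_NO) / Σ(n_i/√M_i)
= (3.73/√30.01) / (3.73/√30.01 + 2.66/√64.07) = 0.6809/(0.6809 + 0.3323) = 0.6720.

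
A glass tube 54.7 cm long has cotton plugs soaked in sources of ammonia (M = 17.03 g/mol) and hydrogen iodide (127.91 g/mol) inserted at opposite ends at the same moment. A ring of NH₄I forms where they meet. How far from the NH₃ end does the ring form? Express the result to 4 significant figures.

40.08 cm

The fronts meet when d_NH₃ + d_HI = L with d_NH₃/d_HI = √(M_HI/M_NH₃) (Graham's law). Here √(M_HI/M_NH₃) = √(127.91/17.03) = 2.741.
With d_NH₃ + d_HI = 54.7 cm, d_HI = 54.7/(1 + 2.741) = 14.62 cm.
d_NH₃ = 54.7 − 14.62 = 40.08 cm.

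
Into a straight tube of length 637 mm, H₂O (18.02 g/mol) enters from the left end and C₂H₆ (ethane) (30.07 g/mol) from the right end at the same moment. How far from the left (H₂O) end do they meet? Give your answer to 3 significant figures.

In equal time, each gas travels a distance ∝ its rate ∝ 1/√M, so d_H₂O/d_C₂H₆ = √(M_C₂H₆/M_H₂O) = √(30.07/18.02) = 1.292.
With d_H₂O + d_C₂H₆ = 637 mm, d_C₂H₆ = 637/(1 + 1.292) = 277.9 mm.
d_H₂O = 637 − 277.9 = 359 mm.

359 mm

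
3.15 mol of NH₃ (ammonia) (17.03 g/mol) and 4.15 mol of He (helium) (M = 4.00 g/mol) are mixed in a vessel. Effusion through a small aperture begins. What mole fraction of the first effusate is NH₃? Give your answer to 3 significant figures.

0.269

Rate_i ∝ x_i/√M_i (Graham's law weighted by mole fraction), so the effusate composition follows n_i/√M_i.
Mole fraction of NH₃ in the effusate = (n_NH₃/√M_NH₃) / (n_NH₃/√M_NH₃ + n_He/√M_He)
= (3.15/√17.03) / (3.15/√17.03 + 4.15/√4.00) = 0.7633/(0.7633 + 2.075) = 0.269.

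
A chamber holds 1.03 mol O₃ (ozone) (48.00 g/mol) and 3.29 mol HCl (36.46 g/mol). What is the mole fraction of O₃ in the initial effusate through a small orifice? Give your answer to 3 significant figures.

Each component's effusion rate ∝ (its partial pressure)·(1/√M) ∝ n_i/√M_i.
x_O₃(eff) = (n_O₃/√M_O₃) / (n_O₃/√M_O₃ + n_HCl/√M_HCl)
= (1.03/√48.00) / (1.03/√48.00 + 3.29/√36.46) = 0.1487/(0.1487 + 0.5449) = 0.214.

0.214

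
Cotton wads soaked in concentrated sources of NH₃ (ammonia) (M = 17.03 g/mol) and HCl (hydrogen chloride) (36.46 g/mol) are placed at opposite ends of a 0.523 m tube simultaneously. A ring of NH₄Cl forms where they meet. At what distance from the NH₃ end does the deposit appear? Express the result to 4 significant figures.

0.3107 m

Graham's law gives d_NH₃/d_HCl = rate_NH₃/rate_HCl = √(M_HCl/M_NH₃) = √(36.46/17.03) = 1.463.
With d_NH₃ + d_HCl = 0.523 m, d_HCl = 0.523/(1 + 1.463) = 0.2123 m.
d_NH₃ = 0.523 − 0.2123 = 0.3107 m.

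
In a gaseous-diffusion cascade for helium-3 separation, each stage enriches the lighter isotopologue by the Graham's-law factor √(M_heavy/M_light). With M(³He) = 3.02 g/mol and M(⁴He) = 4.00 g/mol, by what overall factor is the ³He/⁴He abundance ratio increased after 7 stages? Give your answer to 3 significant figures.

2.67

After 7 stages the ratio has grown by (√(4.00/3.02))^7 = (4.00/3.02)^(7/2).
= 1.32450^(7/2) = 2.67.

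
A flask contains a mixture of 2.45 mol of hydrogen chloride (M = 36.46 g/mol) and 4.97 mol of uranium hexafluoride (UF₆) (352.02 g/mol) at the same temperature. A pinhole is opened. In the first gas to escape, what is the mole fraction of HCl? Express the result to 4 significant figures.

The effusion rate of species i is ∝ p_i/√M_i ∝ n_i/√M_i.
Mole fraction of HCl in the effusate = (n_HCl/√M_HCl) / (n_HCl/√M_HCl + n_UF₆/√M_UF₆)
= (2.45/√36.46) / (2.45/√36.46 + 4.97/√352.02) = 0.4057/(0.4057 + 0.2649) = 0.6050.

0.6050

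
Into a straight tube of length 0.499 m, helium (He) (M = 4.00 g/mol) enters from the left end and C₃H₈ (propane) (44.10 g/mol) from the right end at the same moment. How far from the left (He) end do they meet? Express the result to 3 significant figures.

0.384 m

Graham's law gives d_He/d_C₃H₈ = rate_He/rate_C₃H₈ = √(M_C₃H₈/M_He) = √(44.10/4.00) = 3.320.
With d_He + d_C₃H₈ = 0.499 m, d_C₃H₈ = 0.499/(1 + 3.320) = 0.1155 m.
d_He = 0.499 − 0.1155 = 0.384 m.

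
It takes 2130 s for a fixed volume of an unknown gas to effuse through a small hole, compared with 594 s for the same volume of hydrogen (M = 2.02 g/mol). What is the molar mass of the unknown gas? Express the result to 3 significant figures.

Since effusion rate ∝ 1/√M, t_X/t_H₂ = √(M_X/M_H₂).
2130/594 = 3.586 = √(M_X/2.02)
M_X = 2.02 × 3.586² = 2.02 × 12.86 = 26.0 g/mol

26.0 g/mol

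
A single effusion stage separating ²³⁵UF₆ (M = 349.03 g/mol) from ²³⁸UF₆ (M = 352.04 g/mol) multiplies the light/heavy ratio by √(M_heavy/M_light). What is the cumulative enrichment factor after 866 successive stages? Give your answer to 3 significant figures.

41.2

Overall factor = α^866 with α = √(352.04/349.03), i.e. (352.04/349.03)^(866/2).
= 1.00862^433 = 41.2.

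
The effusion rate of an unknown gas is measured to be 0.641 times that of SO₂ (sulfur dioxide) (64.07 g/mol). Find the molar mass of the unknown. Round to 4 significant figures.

Using Graham's law: rate_X/rate_SO₂ = √(M_SO₂/M_X).
0.641 = √(64.07/M_X)
M_X = 64.07 / 0.641² = 64.07 / 0.4109 = 155.9 g/mol

155.9 g/mol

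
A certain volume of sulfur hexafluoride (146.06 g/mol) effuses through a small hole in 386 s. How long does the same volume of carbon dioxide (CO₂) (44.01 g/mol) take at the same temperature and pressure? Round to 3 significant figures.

Using Graham's law: t_CO₂/t_SF₆ = √(M_CO₂/M_SF₆) = √(44.01/146.06) = √0.3013 = 0.5489.
So the time for CO₂ is 386 × 0.5489 = 212 s.

212 s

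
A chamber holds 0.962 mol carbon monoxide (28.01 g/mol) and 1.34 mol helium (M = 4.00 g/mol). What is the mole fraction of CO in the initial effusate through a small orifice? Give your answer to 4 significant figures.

Rate_i ∝ x_i/√M_i (Graham's law weighted by mole fraction), so the effusate composition follows n_i/√M_i.
So x_CO in the escaping gas = (n_CO/√M_CO) / Σ(n_i/√M_i)
= (0.962/√28.01) / (0.962/√28.01 + 1.34/√4.00) = 0.1818/(0.1818 + 0.6700) = 0.2134.

0.2134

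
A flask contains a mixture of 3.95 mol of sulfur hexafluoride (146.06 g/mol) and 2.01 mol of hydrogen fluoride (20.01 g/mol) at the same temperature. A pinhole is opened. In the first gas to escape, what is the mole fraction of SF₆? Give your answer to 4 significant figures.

The effusion rate of species i is ∝ p_i/√M_i ∝ n_i/√M_i.
Mole fraction of SF₆ in the effusate = (n_SF₆/√M_SF₆) / (n_SF₆/√M_SF₆ + n_HF/√M_HF)
= (3.95/√146.06) / (3.95/√146.06 + 2.01/√20.01) = 0.3268/(0.3268 + 0.4493) = 0.4211.

0.4211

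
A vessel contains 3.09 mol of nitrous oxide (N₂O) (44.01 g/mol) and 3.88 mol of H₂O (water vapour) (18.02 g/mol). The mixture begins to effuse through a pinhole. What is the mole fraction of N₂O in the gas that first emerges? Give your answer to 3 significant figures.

Each component's effusion rate ∝ (its partial pressure)·(1/√M) ∝ n_i/√M_i.
Mole fraction of N₂O in the effusate = (n_N₂O/√M_N₂O) / (n_N₂O/√M_N₂O + n_H₂O/√M_H₂O)
= (3.09/√44.01) / (3.09/√44.01 + 3.88/√18.02) = 0.4658/(0.4658 + 0.9140) = 0.338.

0.338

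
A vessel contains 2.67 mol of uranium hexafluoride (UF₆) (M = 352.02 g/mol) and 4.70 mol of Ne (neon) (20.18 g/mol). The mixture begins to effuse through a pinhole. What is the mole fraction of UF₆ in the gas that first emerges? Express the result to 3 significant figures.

Rate_i ∝ x_i/√M_i (Graham's law weighted by mole fraction), so the effusate composition follows n_i/√M_i.
x_UF₆(eff) = (n_UF₆/√M_UF₆) / (n_UF₆/√M_UF₆ + n_Ne/√M_Ne)
= (2.67/√352.02) / (2.67/√352.02 + 4.70/√20.18) = 0.1423/(0.1423 + 1.046) = 0.120.

0.120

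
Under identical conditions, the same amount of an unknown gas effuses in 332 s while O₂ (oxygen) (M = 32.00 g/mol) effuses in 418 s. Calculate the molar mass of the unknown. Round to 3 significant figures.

20.2 g/mol

Using Graham's law: t_X/t_O₂ = √(M_X/M_O₂).
332/418 = 0.7943 = √(M_X/32.00)
M_X = 32.00 × 0.7943² = 32.00 × 0.6308 = 20.2 g/mol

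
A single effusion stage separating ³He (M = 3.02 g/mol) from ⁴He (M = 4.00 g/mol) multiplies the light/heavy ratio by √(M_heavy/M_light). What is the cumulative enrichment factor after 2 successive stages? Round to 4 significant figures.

1.325

The single-stage factor is √(M_heavy/M_light), so 2 stages give [√(4.00/3.02)]^2 = (4.00/3.02)^(2/2).
= 1.32450^1 = 1.325.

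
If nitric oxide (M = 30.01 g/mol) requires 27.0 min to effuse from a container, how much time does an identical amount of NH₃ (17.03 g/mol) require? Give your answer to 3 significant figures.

By Graham's law, t_NH₃/t_NO = √(M_NH₃/M_NO) = √(17.03/30.01) = √0.5675 = 0.7533.
So the time for NH₃ is 27.0 × 0.7533 = 20.3 min.

20.3 min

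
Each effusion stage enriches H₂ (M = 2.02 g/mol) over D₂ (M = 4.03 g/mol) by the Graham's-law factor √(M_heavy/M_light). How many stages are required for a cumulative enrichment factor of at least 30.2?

10

Per stage α = (4.03/2.02)^(1/2) = 1.99505^0.5, giving ln α = 0.3453.
Need α^N ≥ 30.2 ⇒ N ≥ ln(30.2) / ln α = 3.408 / 0.3453 = 9.87.
Minimum whole number of stages: N = 10.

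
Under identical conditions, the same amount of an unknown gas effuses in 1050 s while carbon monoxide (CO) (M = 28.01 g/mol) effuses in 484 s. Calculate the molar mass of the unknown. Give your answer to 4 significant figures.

By Graham's law, t_X/t_CO = √(M_X/M_CO).
1050/484 = 2.169 = √(M_X/28.01)
M_X = 28.01 × 2.169² = 28.01 × 4.706 = 131.8 g/mol

131.8 g/mol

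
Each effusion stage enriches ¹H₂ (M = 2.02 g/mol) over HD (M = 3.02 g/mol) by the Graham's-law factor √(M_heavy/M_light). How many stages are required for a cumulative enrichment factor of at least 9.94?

Per stage α = (3.02/2.02)^(1/2) = 1.49505^0.5, giving ln α = 0.2011.
Need α^N ≥ 9.94 ⇒ N ≥ ln(9.94) / ln α = 2.297 / 0.2011 = 11.42.
Minimum whole number of stages: N = 12.

12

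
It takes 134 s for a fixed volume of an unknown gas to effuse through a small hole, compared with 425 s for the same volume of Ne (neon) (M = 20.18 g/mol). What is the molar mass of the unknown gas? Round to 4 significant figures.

Using Graham's law: t_X/t_Ne = √(M_X/M_Ne).
134/425 = 0.3153 = √(M_X/20.18)
M_X = 20.18 × 0.3153² = 20.18 × 0.09941 = 2.006 g/mol

2.006 g/mol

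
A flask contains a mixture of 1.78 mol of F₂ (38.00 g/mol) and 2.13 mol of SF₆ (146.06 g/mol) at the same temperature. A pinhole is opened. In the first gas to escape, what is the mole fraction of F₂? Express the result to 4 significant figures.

Effusion rate of each component ∝ n_i/√M_i (partial pressure × 1/√M).
x_F₂(eff) = (n_F₂/√M_F₂) / (n_F₂/√M_F₂ + n_SF₆/√M_SF₆)
= (1.78/√38.00) / (1.78/√38.00 + 2.13/√146.06) = 0.2888/(0.2888 + 0.1762) = 0.6210.

0.6210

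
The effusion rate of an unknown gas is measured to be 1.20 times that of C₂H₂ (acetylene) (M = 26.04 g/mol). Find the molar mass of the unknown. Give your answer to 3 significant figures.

18.1 g/mol

Graham's law gives rate_X/rate_C₂H₂ = √(M_C₂H₂/M_X).
1.20 = √(26.04/M_X)
M_X = 26.04 / 1.20² = 26.04 / 1.440 = 18.1 g/mol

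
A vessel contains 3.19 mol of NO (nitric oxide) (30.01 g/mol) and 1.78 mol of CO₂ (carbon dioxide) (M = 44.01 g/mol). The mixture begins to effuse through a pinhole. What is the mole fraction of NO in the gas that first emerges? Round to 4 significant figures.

Rate_i ∝ x_i/√M_i (Graham's law weighted by mole fraction), so the effusate composition follows n_i/√M_i.
Mole fraction of NO in the effusate = (n_NO/√M_NO) / (n_NO/√M_NO + n_CO₂/√M_CO₂)
= (3.19/√30.01) / (3.19/√30.01 + 1.78/√44.01) = 0.5823/(0.5823 + 0.2683) = 0.6846.

0.6846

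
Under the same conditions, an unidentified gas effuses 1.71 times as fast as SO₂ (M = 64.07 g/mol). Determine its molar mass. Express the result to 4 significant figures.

By Graham's law, rate_X/rate_SO₂ = √(M_SO₂/M_X).
1.71 = √(64.07/M_X)
M_X = 64.07 / 1.71² = 64.07 / 2.924 = 21.91 g/mol

21.91 g/mol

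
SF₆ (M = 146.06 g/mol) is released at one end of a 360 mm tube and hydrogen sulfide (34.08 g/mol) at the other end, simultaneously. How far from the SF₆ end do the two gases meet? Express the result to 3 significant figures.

117 mm

The fronts meet when d_SF₆ + d_H₂S = L with d_SF₆/d_H₂S = √(M_H₂S/M_SF₆) (Graham's law). Here √(M_H₂S/M_SF₆) = √(34.08/146.06) = 0.4830.
With d_SF₆ + d_H₂S = 360 mm, d_H₂S = 360/(1 + 0.4830) = 242.7 mm.
d_SF₆ = 360 − 242.7 = 117 mm.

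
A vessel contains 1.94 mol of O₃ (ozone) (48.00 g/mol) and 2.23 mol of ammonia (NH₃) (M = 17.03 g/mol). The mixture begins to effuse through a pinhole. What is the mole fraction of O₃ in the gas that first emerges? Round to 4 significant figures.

Rate_i ∝ x_i/√M_i (Graham's law weighted by mole fraction), so the effusate composition follows n_i/√M_i.
x_O₃(eff) = (n_O₃/√M_O₃) / (n_O₃/√M_O₃ + n_NH₃/√M_NH₃)
= (1.94/√48.00) / (1.94/√48.00 + 2.23/√17.03) = 0.2800/(0.2800 + 0.5404) = 0.3413.

0.3413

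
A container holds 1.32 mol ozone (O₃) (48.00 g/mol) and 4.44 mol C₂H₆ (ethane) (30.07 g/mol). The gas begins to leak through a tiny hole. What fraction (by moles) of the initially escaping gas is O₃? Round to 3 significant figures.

0.190

Rate_i ∝ x_i/√M_i (Graham's law weighted by mole fraction), so the effusate composition follows n_i/√M_i.
x_O₃(eff) = (n_O₃/√M_O₃) / (n_O₃/√M_O₃ + n_C₂H₆/√M_C₂H₆)
= (1.32/√48.00) / (1.32/√48.00 + 4.44/√30.07) = 0.1905/(0.1905 + 0.8097) = 0.190.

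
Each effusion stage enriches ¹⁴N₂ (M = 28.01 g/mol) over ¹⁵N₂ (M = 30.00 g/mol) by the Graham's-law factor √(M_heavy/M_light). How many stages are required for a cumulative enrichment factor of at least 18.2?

With α = √(30.00/28.01) per stage, ln α = ½ ln(1.07105) = 0.03432.
Need α^N ≥ 18.2 ⇒ N ≥ ln(18.2) / ln α = 2.901 / 0.03432 = 84.55.
Minimum whole number of stages: N = 85.

85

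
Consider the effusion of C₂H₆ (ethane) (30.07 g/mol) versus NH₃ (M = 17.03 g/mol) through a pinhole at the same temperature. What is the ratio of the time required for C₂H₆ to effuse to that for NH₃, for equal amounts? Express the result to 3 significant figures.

1.33

By Graham's law, t_C₂H₆/t_NH₃ = √(M_C₂H₆/M_NH₃) = √(30.07/17.03) = √1.766 = 1.33.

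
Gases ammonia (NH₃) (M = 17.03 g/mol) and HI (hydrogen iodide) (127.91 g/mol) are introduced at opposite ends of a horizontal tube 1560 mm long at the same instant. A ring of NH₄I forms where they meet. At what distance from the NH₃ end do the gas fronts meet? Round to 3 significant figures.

Distances travelled in equal time are proportional to diffusion rates, so d_NH₃/d_HI = √(M_HI/M_NH₃) = √(127.91/17.03) = 2.741.
With d_NH₃ + d_HI = 1560 mm, d_HI = 1560/(1 + 2.741) = 417.0 mm.
d_NH₃ = 1560 − 417.0 = 1140 mm.

1140 mm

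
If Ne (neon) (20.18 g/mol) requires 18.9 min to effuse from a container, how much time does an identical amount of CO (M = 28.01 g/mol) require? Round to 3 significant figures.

22.3 min

Using Graham's law: t_CO/t_Ne = √(M_CO/M_Ne) = √(28.01/20.18) = √1.388 = 1.178.
So the time for CO is 18.9 × 1.178 = 22.3 min.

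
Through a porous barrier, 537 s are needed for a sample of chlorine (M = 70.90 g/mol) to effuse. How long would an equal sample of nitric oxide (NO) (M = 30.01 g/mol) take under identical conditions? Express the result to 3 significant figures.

349 s

Using Graham's law: t_NO/t_Cl₂ = √(M_NO/M_Cl₂) = √(30.01/70.90) = √0.4233 = 0.6506.
So the time for NO is 537 × 0.6506 = 349 s.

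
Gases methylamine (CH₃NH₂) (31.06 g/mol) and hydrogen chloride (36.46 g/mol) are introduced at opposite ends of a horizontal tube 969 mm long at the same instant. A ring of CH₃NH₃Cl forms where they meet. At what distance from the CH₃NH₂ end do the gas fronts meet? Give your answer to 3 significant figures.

504 mm

Distances travelled in equal time are proportional to diffusion rates, so d_CH₃NH₂/d_HCl = √(M_HCl/M_CH₃NH₂) = √(36.46/31.06) = 1.083.
With d_CH₃NH₂ + d_HCl = 969 mm, d_HCl = 969/(1 + 1.083) = 465.1 mm.
d_CH₃NH₂ = 969 − 465.1 = 504 mm.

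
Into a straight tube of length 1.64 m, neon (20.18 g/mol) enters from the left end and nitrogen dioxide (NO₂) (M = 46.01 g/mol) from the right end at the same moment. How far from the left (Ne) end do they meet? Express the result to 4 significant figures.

0.9866 m

The fronts meet when d_Ne + d_NO₂ = L with d_Ne/d_NO₂ = √(M_NO₂/M_Ne) (Graham's law). Here √(M_NO₂/M_Ne) = √(46.01/20.18) = 1.510.
With d_Ne + d_NO₂ = 1.64 m, d_NO₂ = 1.64/(1 + 1.510) = 0.6534 m.
d_Ne = 1.64 − 0.6534 = 0.9866 m.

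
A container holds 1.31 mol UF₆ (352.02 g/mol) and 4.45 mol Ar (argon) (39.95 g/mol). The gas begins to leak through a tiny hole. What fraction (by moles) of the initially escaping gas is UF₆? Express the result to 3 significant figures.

Effusion rate of each component ∝ n_i/√M_i (partial pressure × 1/√M).
So x_UF₆ in the escaping gas = (n_UF₆/√M_UF₆) / Σ(n_i/√M_i)
= (1.31/√352.02) / (1.31/√352.02 + 4.45/√39.95) = 0.06982/(0.06982 + 0.7040) = 0.0902.

0.0902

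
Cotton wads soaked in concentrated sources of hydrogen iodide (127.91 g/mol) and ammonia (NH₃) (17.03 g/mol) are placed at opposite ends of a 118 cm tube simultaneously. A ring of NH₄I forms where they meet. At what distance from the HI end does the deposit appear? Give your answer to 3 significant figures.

In equal time, each gas travels a distance ∝ its rate ∝ 1/√M, so d_HI/d_NH₃ = √(M_NH₃/M_HI) = √(17.03/127.91) = 0.3649.
With d_HI + d_NH₃ = 118 cm, d_NH₃ = 118/(1 + 0.3649) = 86.45 cm.
d_HI = 118 − 86.45 = 31.5 cm.

31.5 cm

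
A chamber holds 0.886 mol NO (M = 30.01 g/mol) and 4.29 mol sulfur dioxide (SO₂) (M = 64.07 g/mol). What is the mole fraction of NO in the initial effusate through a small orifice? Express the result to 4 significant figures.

0.2318

Rate_i ∝ x_i/√M_i (Graham's law weighted by mole fraction), so the effusate composition follows n_i/√M_i.
Mole fraction of NO in the effusate = (n_NO/√M_NO) / (n_NO/√M_NO + n_SO₂/√M_SO₂)
= (0.886/√30.01) / (0.886/√30.01 + 4.29/√64.07) = 0.1617/(0.1617 + 0.5360) = 0.2318.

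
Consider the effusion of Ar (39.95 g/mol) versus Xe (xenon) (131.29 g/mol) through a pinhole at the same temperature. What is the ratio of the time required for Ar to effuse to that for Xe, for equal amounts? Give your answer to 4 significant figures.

0.5516

Since effusion rate ∝ 1/√M, t_Ar/t_Xe = √(M_Ar/M_Xe) = √(39.95/131.29) = √0.3043 = 0.5516.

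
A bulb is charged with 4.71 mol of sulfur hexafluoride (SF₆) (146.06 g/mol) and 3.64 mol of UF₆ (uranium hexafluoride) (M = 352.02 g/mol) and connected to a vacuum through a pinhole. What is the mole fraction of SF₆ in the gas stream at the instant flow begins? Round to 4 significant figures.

Effusion rate of each component ∝ n_i/√M_i (partial pressure × 1/√M).
x_SF₆(eff) = (n_SF₆/√M_SF₆) / (n_SF₆/√M_SF₆ + n_UF₆/√M_UF₆)
= (4.71/√146.06) / (4.71/√146.06 + 3.64/√352.02) = 0.3897/(0.3897 + 0.1940) = 0.6676.

0.6676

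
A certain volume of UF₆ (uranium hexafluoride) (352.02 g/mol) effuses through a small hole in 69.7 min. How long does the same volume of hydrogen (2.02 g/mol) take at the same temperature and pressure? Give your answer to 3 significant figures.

From Graham's law, t_H₂/t_UF₆ = √(M_H₂/M_UF₆) = √(2.02/352.02) = √0.005738 = 0.07575.
So the time for H₂ is 69.7 × 0.07575 = 5.28 min.

5.28 min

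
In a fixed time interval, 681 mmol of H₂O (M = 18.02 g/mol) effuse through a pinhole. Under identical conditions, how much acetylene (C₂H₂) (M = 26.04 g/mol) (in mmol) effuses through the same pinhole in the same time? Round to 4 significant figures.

Using Graham's law: rate_C₂H₂/rate_H₂O = √(M_H₂O/M_C₂H₂) = √(18.02/26.04) = √0.6920 = 0.8319.
So the amount for C₂H₂ is 681 × 0.8319 = 566.5 mmol.

566.5 mmol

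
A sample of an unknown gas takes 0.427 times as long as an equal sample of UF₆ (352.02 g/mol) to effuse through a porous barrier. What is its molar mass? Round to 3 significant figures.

Since effusion rate ∝ 1/√M, t_X/t_UF₆ = √(M_X/M_UF₆).
0.427 = √(M_X/352.02)
M_X = 352.02 × 0.427² = 352.02 × 0.1823 = 64.2 g/mol

64.2 g/mol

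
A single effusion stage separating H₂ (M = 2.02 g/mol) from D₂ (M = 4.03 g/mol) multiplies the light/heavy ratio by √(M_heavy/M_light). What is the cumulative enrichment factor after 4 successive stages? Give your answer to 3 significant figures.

3.98

Each stage multiplies the ratio by α = √(4.03/2.02), so after 4 stages the overall factor is α^4 = (4.03/2.02)^(4/2).
= 1.99505^2 = 3.98.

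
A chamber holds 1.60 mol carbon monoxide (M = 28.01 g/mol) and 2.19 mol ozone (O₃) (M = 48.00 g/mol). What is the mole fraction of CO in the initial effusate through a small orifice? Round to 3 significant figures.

0.489

The effusion rate of species i is ∝ p_i/√M_i ∝ n_i/√M_i.
So x_CO in the escaping gas = (n_CO/√M_CO) / Σ(n_i/√M_i)
= (1.60/√28.01) / (1.60/√28.01 + 2.19/√48.00) = 0.3023/(0.3023 + 0.3161) = 0.489.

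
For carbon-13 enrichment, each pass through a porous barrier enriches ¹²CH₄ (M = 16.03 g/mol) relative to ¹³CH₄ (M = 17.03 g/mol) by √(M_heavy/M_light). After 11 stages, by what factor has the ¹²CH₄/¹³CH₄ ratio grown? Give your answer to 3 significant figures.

1.39

Each stage multiplies the ratio by α = √(17.03/16.03), so after 11 stages the overall factor is α^11 = (17.03/16.03)^(11/2).
= 1.06238^(11/2) = 1.39.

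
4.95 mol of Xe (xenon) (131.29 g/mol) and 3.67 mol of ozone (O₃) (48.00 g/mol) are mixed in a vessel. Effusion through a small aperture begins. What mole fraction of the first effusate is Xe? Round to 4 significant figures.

0.4492

The effusion rate of species i is ∝ p_i/√M_i ∝ n_i/√M_i.
x_Xe(eff) = (n_Xe/√M_Xe) / (n_Xe/√M_Xe + n_O₃/√M_O₃)
= (4.95/√131.29) / (4.95/√131.29 + 3.67/√48.00) = 0.4320/(0.4320 + 0.5297) = 0.4492.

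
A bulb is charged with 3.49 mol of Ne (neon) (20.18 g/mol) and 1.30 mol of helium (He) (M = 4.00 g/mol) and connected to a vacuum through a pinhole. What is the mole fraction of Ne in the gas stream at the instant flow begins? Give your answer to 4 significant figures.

Rate_i ∝ x_i/√M_i (Graham's law weighted by mole fraction), so the effusate composition follows n_i/√M_i.
Mole fraction of Ne in the effusate = (n_Ne/√M_Ne) / (n_Ne/√M_Ne + n_He/√M_He)
= (3.49/√20.18) / (3.49/√20.18 + 1.30/√4.00) = 0.7769/(0.7769 + 0.6500) = 0.5445.

0.5445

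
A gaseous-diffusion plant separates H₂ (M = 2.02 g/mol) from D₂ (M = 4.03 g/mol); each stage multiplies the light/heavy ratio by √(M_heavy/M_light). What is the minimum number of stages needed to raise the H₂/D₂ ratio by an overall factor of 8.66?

With α = √(4.03/2.02) per stage, ln α = ½ ln(1.99505) = 0.3453.
Need α^N ≥ 8.66 ⇒ N ≥ ln(8.66) / ln α = 2.159 / 0.3453 = 6.25.
Rounding up, N = 7 stages.

7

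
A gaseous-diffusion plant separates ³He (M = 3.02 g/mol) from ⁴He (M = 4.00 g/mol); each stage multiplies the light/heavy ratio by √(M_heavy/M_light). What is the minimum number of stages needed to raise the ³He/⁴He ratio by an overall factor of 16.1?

20

Single-stage factor α = √(4.00/3.02), so ln α = ½ ln(1.32450) = 0.1405.
Need α^N ≥ 16.1 ⇒ N ≥ ln(16.1) / ln α = 2.779 / 0.1405 = 19.78.
Rounding up, N = 20 stages.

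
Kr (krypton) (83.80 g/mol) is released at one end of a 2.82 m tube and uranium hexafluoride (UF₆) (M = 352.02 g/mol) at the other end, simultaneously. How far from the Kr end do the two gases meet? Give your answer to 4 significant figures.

The fronts meet when d_Kr + d_UF₆ = L with d_Kr/d_UF₆ = √(M_UF₆/M_Kr) (Graham's law). Here √(M_UF₆/M_Kr) = √(352.02/83.80) = 2.050.
With d_Kr + d_UF₆ = 2.82 m, d_UF₆ = 2.82/(1 + 2.050) = 0.9247 m.
d_Kr = 2.82 − 0.9247 = 1.895 m.

1.895 m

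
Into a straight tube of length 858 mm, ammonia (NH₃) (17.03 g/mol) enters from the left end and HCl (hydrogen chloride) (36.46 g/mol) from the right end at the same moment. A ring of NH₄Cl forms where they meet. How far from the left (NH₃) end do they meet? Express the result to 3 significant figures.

510 mm

In equal time, each gas travels a distance ∝ its rate ∝ 1/√M, so d_NH₃/d_HCl = √(M_HCl/M_NH₃) = √(36.46/17.03) = 1.463.
With d_NH₃ + d_HCl = 858 mm, d_HCl = 858/(1 + 1.463) = 348.3 mm.
d_NH₃ = 858 − 348.3 = 510 mm.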